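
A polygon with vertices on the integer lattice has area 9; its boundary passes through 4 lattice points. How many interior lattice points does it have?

From Pick's theorem, I = A − B/2 + 1 = 9 − 4/2 + 1 = 8.

8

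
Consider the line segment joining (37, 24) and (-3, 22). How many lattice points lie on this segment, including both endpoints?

3

The number of lattice points on a segment between lattice points is gcd(|Δx|,|Δy|) + 1 = gcd(40,2) + 1 = 2 + 1 = 3.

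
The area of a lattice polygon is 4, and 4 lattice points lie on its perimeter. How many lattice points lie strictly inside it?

From Pick's theorem, I = A − B/2 + 1 = 4 − 4/2 + 1 = 3.

3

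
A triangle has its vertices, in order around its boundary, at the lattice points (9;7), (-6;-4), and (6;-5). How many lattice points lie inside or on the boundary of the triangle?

77

The shoelace formula gives twice the area as |[9·(-4) − (-6)·7] + [(-6)·(-5) − 6·(-4)] + [6·7 − 9·(-5)]| = 147, so the area is 73.5.
The number of boundary lattice points is Σ gcd(|Δx|,|Δy|) = gcd(15,11) + gcd(12,1) + gcd(3,12) = 1+1+3 = 5.
Pick's theorem gives I = A − B/2 + 1 = 73.5 − 5/2 + 1 = 72, so the closed region contains I + B = 72 + 5 = 77 lattice points.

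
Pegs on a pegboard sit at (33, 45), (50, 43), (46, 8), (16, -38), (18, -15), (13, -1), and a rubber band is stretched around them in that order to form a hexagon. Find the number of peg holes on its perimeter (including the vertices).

Summing gcd(|Δx|,|Δy|) over the edges gives the boundary count: gcd(17,2) + gcd(4,35) + gcd(30,46) + gcd(2,23) + gcd(5,14) + gcd(20,46) = 1+1+2+1+1+2 = 8.

8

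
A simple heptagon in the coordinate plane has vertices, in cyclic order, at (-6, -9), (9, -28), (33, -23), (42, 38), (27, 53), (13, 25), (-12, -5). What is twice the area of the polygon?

4685

By the shoelace formula, twice the signed area is |((-6)·(-28) − 9·(-9)) + (9·(-23) − 33·(-28)) + (33·38 − 42·(-23)) + (42·53 − 27·38) + (27·25 − 13·53) + (13·(-5) − (-12)·25) + ((-12)·(-9) − (-6)·(-5))| = 4685, so the area is 4685/2.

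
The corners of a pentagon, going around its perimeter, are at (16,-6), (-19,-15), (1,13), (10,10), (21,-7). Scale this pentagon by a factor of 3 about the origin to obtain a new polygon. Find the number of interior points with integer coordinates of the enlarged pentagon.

Using the shoelace formula, 2A = |[16·(-15) − (-19)·(-6)] + [(-19)·13 − 1·(-15)] + [1·10 − 10·13] + [10·(-7) − 21·10] + [21·(-6) − 16·(-7)]| = 1000, so the area is 500.
Along each edge there are gcd(|Δx|,|Δy|)+1 lattice points, so counting each shared vertex once the boundary has gcd(35,9) + gcd(20,28) + gcd(9,3) + gcd(11,17) + gcd(5,1) = 1+4+3+1+1 = 10.
Scaling by 3 multiplies the area by 3² = 9 (so the new area is 4500) and multiplies the boundary lattice-point count by 3, giving 30.
By Pick's theorem, the interior count of the dilated polygon is 4500 − 30/2 + 1 = 4486.

4486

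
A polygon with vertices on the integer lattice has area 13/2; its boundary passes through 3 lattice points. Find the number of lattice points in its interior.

Pick's theorem A = I + B/2 − 1 rearranges to I = A − B/2 + 1 = 13/2 − 3/2 + 1 = 6.

6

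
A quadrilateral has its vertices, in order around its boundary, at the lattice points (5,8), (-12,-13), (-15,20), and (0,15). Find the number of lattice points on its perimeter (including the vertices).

10

The number of boundary lattice points is Σ gcd(|Δx|,|Δy|) = gcd(17,21) + gcd(3,33) + gcd(15,5) + gcd(5,7) = 1+3+5+1 = 10.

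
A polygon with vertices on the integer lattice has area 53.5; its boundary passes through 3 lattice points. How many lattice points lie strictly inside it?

From Pick's theorem, I = A − B/2 + 1 = 53.5 − 3/2 + 1 = 53.

53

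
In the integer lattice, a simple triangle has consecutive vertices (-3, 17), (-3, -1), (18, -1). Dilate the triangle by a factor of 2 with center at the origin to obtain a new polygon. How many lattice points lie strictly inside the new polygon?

715

The shoelace formula gives twice the area as |((-3)·(-1) − (-3)·17) + ((-3)·(-1) − 18·(-1)) + (18·17 − (-3)·(-1))| = 378, so the area is 189.
Summing gcd(|Δx|,|Δy|) over the edges gives the boundary count: gcd(0,18) + gcd(21,0) + gcd(21,18) = 18+21+3 = 42.
Scaling by 2 multiplies the area by 2² = 4 (so the new area is 756) and multiplies the boundary lattice-point count by 2, giving 84.
By Pick's theorem, the interior count of the dilated polygon is 756 − 84/2 + 1 = 715.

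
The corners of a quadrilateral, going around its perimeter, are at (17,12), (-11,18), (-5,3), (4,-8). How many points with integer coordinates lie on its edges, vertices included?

The number of boundary lattice points is Σ gcd(|Δx|,|Δy|) = gcd(28,6) + gcd(6,15) + gcd(9,11) + gcd(13,20) = 2+3+1+1 = 7.

7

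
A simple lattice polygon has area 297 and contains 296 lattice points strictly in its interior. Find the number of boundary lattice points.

4

Pick's theorem gives A = I + B/2 − 1, so B = 2(A − I + 1) = 2(297 − 296 + 1) = 4.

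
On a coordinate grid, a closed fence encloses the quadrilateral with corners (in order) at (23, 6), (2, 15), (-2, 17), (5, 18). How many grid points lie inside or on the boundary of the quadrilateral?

By the shoelace formula, twice the signed area is |(23·15 − 2·6) + (2·17 − (-2)·15) + ((-2)·18 − 5·17) + (5·6 − 23·18)| = 108, so the area is 54.
The number of boundary lattice points is Σ gcd(|Δx|,|Δy|) = gcd(21,9) + gcd(4,2) + gcd(7,1) + gcd(18,12) = 3+2+1+6 = 12.
Pick's theorem gives I = A − B/2 + 1 = 54 − 12/2 + 1 = 49, so the closed region contains I + B = 49 + 12 = 61 lattice points.

61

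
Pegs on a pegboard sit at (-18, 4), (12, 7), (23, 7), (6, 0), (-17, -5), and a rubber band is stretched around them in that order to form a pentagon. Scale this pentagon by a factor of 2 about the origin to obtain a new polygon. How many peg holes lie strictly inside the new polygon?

Using the shoelace formula, 2A = |[(-18)·7 − 12·4] + [12·7 − 23·7] + [23·0 − 6·7] + [6·(-5) − (-17)·0] + [(-17)·4 − (-18)·(-5)]| = 481, so the area is 481/2.
Summing gcd(|Δx|,|Δy|) over the edges gives the boundary count: gcd(30,3) + gcd(11,0) + gcd(17,7) + gcd(23,5) + gcd(1,9) = 3+11+1+1+1 = 17.
Scaling by 2 multiplies the area by 2² = 4 (so the new area is 962) and multiplies the boundary lattice-point count by 2, giving 34.
By Pick's theorem, the interior count of the dilated polygon is 962 − 34/2 + 1 = 946.

946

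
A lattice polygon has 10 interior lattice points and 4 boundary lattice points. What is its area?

11

By Pick's theorem, A = I + B/2 − 1 = 10 + 4/2 − 1 = 11.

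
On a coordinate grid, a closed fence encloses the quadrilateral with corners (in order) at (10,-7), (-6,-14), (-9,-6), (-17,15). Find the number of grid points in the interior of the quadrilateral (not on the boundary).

By the shoelace formula, twice the signed area is |[10·(-14) − (-6)·(-7)] + [(-6)·(-6) − (-9)·(-14)] + [(-9)·15 − (-17)·(-6)] + [(-17)·(-7) − 10·15]| = 540, so the area is 270.
Summing gcd(|Δx|,|Δy|) over the edges gives the boundary count: gcd(16,7) + gcd(3,8) + gcd(8,21) + gcd(27,22) = 1+1+1+1 = 4.
By Pick's theorem A = I + B/2 − 1, so I = 270 − 4/2 + 1 = 269.

269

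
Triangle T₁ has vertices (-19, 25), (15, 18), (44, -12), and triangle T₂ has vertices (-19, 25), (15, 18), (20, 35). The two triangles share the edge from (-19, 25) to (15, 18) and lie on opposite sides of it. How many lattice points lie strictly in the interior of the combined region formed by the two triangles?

714

The union is the simple quadrilateral with vertices (-19, 25), (44, -12), (15, 18), (20, 35) in order.
The shoelace formula gives twice the area as |[(-19)·(-12) − 44·25] + [44·18 − 15·(-12)] + [15·35 − 20·18] + [20·25 − (-19)·35]| = 1430, so the area is 715.
The number of boundary lattice points is Σ gcd(|Δx|,|Δy|) = gcd(63,37) + gcd(29,30) + gcd(5,17) + gcd(39,10) = 1+1+1+1 = 4.
By Pick's theorem I = A − B/2 + 1 = 715 − 4/2 + 1 = 714.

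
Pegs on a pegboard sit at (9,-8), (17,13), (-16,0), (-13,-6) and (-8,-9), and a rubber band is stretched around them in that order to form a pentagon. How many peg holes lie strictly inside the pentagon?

Using the shoelace formula, 2A = |(9·13 − 17·(-8)) + (17·0 − (-16)·13) + ((-16)·(-6) − (-13)·0) + ((-13)·(-9) − (-8)·(-6)) + ((-8)·(-8) − 9·(-9))| = 771, so the area is 385.5.
The number of boundary lattice points is Σ gcd(|Δx|,|Δy|) = gcd(8,21) + gcd(33,13) + gcd(3,6) + gcd(5,3) + gcd(17,1) = 1+1+3+1+1 = 7.
Pick's theorem gives I = A − B/2 + 1 = 385.5 − 7/2 + 1 = 383.

383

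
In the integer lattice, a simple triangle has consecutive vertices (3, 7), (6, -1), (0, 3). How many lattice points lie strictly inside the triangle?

17

By the shoelace formula, twice the signed area is |(3·(-1) − 6·7) + (6·3 − 0·(-1)) + (0·7 − 3·3)| = 36, so the area is 18.
Along each edge there are gcd(|Δx|,|Δy|)+1 lattice points, so counting each shared vertex once the boundary has gcd(3,8) + gcd(6,4) + gcd(3,4) = 1+2+1 = 4.
Pick's theorem gives I = A − B/2 + 1 = 18 − 4/2 + 1 = 17.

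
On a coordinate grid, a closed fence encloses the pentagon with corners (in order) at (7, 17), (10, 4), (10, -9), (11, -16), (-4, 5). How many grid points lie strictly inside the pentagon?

214

Using the shoelace formula, 2A = |(7·4 − 10·17) + (10·(-9) − 10·4) + (10·(-16) − 11·(-9)) + (11·5 − (-4)·(-16)) + ((-4)·17 − 7·5)| = 445, so the area is 222.5.
The number of boundary lattice points is Σ gcd(|Δx|,|Δy|) = gcd(3,13) + gcd(0,13) + gcd(1,7) + gcd(15,21) + gcd(11,12) = 1+13+1+3+1 = 19.
By Pick's theorem A = I + B/2 − 1, so I = 222.5 − 19/2 + 1 = 214.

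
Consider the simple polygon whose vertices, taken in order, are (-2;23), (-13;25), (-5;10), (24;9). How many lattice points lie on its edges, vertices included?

5

The number of boundary lattice points is Σ gcd(|Δx|,|Δy|) = gcd(11,2) + gcd(8,15) + gcd(29,1) + gcd(26,14) = 1+1+1+2 = 5.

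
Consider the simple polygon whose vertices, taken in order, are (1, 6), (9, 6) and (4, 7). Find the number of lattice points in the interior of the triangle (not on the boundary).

By the shoelace formula, twice the signed area is |[1·6 − 9·6] + [9·7 − 4·6] + [4·6 − 1·7]| = 8, so the area is 4.
Along each edge there are gcd(|Δx|,|Δy|)+1 lattice points, so counting each shared vertex once the boundary has gcd(8,0) + gcd(5,1) + gcd(3,1) = 8+1+1 = 10.
Pick's theorem gives I = A − B/2 + 1 = 4 − 10/2 + 1 = 0.

0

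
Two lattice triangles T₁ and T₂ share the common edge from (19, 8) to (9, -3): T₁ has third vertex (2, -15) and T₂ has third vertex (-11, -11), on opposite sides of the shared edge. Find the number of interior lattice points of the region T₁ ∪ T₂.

89

The union is the simple quadrilateral with vertices (19, 8), (2, -15), (9, -3), (-11, -11) in order.
Using the shoelace formula, 2A = |[19·(-15) − 2·8] + [2·(-3) − 9·(-15)] + [9·(-11) − (-11)·(-3)] + [(-11)·8 − 19·(-11)]| = 183, so the area is 183/2.
The number of boundary lattice points is Σ gcd(|Δx|,|Δy|) = gcd(17,23) + gcd(7,12) + gcd(20,8) + gcd(30,19) = 1+1+4+1 = 7.
By Pick's theorem I = A − B/2 + 1 = 183/2 − 7/2 + 1 = 89.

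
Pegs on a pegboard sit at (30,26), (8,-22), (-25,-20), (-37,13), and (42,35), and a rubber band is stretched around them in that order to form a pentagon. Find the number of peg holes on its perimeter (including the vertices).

Summing gcd(|Δx|,|Δy|) over the edges gives the boundary count: gcd(22,48) + gcd(33,2) + gcd(12,33) + gcd(79,22) + gcd(12,9) = 2+1+3+1+3 = 10.

10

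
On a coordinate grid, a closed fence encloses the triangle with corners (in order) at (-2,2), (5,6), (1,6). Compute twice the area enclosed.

By the shoelace formula, twice the signed area is |((-2)·6 − 5·2) + (5·6 − 1·6) + (1·2 − (-2)·6)| = 16, so the area is 8.

16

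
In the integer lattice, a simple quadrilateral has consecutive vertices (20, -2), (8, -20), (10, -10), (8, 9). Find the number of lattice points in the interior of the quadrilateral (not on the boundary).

The shoelace formula gives twice the area as |(20·(-20) − 8·(-2)) + (8·(-10) − 10·(-20)) + (10·9 − 8·(-10)) + (8·(-2) − 20·9)| = 290, so the area is 145.
Along each edge there are gcd(|Δx|,|Δy|)+1 lattice points, so counting each shared vertex once the boundary has gcd(12,18) + gcd(2,10) + gcd(2,19) + gcd(12,11) = 6+2+1+1 = 10.
By Pick's theorem A = I + B/2 − 1, so I = 145 − 10/2 + 1 = 141.

141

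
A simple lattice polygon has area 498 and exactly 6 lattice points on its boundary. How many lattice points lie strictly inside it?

496

Pick's theorem A = I + B/2 − 1 rearranges to I = A − B/2 + 1 = 498 − 6/2 + 1 = 496.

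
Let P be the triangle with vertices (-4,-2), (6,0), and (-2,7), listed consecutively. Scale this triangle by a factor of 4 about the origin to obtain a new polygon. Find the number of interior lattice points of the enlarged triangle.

681

The shoelace formula gives twice the area as |((-4)·0 − 6·(-2)) + (6·7 − (-2)·0) + ((-2)·(-2) − (-4)·7)| = 86, so the area is 43.
Along each edge there are gcd(|Δx|,|Δy|)+1 lattice points, so counting each shared vertex once the boundary has gcd(10,2) + gcd(8,7) + gcd(2,9) = 2+1+1 = 4.
Scaling by 4 multiplies the area by 4² = 16 (so the new area is 688) and multiplies the boundary lattice-point count by 4, giving 16.
By Pick's theorem, the interior count of the dilated polygon is 688 − 16/2 + 1 = 681.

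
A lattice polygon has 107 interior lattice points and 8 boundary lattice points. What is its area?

110

By Pick's theorem, A = I + B/2 − 1 = 107 + 8/2 − 1 = 110.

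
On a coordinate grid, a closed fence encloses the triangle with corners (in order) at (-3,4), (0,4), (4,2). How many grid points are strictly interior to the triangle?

1

Using the shoelace formula, 2A = |((-3)·4 − 0·4) + (0·2 − 4·4) + (4·4 − (-3)·2)| = 6, so the area is 3.
Along each edge there are gcd(|Δx|,|Δy|)+1 lattice points, so counting each shared vertex once the boundary has gcd(3,0) + gcd(4,2) + gcd(7,2) = 3+2+1 = 6.
By Pick's theorem A = I + B/2 − 1, so I = 3 − 6/2 + 1 = 1.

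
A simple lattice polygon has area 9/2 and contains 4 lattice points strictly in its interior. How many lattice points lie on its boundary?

3

Pick's theorem gives A = I + B/2 − 1, so B = 2(A − I + 1) = 2(9/2 − 4 + 1) = 3.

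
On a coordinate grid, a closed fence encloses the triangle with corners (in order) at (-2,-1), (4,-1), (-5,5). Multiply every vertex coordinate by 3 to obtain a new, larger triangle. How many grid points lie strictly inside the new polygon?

By the shoelace formula, twice the signed area is |((-2)·(-1) − 4·(-1)) + (4·5 − (-5)·(-1)) + ((-5)·(-1) − (-2)·5)| = 36, so the area is 18.
The number of boundary lattice points is Σ gcd(|Δx|,|Δy|) = gcd(6,0) + gcd(9,6) + gcd(3,6) = 6+3+3 = 12.
Scaling by 3 multiplies the area by 3² = 9 (so the new area is 162) and multiplies the boundary lattice-point count by 3, giving 36.
By Pick's theorem, the interior count of the dilated polygon is 162 − 36/2 + 1 = 145.

145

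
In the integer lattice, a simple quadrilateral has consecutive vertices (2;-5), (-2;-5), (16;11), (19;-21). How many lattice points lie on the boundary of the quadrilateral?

Along each edge there are gcd(|Δx|,|Δy|)+1 lattice points, so counting each shared vertex once the boundary has gcd(4,0) + gcd(18,16) + gcd(3,32) + gcd(17,16) = 4+2+1+1 = 8.

8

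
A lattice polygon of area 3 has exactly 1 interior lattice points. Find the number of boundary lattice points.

Pick's theorem gives A = I + B/2 − 1, so B = 2(A − I + 1) = 2(3 − 1 + 1) = 6.

6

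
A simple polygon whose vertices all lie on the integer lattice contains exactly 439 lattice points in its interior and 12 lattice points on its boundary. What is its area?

444

By Pick's theorem, A = I + B/2 − 1 = 439 + 12/2 − 1 = 444.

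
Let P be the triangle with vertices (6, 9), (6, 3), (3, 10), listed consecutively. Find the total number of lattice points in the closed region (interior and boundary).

By the shoelace formula, twice the signed area is |(6·3 − 6·9) + (6·10 − 3·3) + (3·9 − 6·10)| = 18, so the area is 9.
Summing gcd(|Δx|,|Δy|) over the edges gives the boundary count: gcd(0,6) + gcd(3,7) + gcd(3,1) = 6+1+1 = 8.
Pick's theorem gives I = A − B/2 + 1 = 9 − 8/2 + 1 = 6, so the closed region contains I + B = 6 + 8 = 14 lattice points.

14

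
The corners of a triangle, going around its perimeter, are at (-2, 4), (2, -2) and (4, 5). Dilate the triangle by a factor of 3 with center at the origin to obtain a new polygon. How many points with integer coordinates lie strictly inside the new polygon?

By the shoelace formula, twice the signed area is |[(-2)·(-2) − 2·4] + [2·5 − 4·(-2)] + [4·4 − (-2)·5]| = 40, so the area is 20.
Along each edge there are gcd(|Δx|,|Δy|)+1 lattice points, so counting each shared vertex once the boundary has gcd(4,6) + gcd(2,7) + gcd(6,1) = 2+1+1 = 4.
Scaling by 3 multiplies the area by 3² = 9 (so the new area is 180) and multiplies the boundary lattice-point count by 3, giving 12.
By Pick's theorem, the interior count of the dilated polygon is 180 − 12/2 + 1 = 175.

175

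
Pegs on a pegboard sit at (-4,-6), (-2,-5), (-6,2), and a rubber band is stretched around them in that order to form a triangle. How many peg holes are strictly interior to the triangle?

8

The shoelace formula gives twice the area as |((-4)·(-5) − (-2)·(-6)) + ((-2)·2 − (-6)·(-5)) + ((-6)·(-6) − (-4)·2)| = 18, so the area is 9.
Along each edge there are gcd(|Δx|,|Δy|)+1 lattice points, so counting each shared vertex once the boundary has gcd(2,1) + gcd(4,7) + gcd(2,8) = 1+1+2 = 4.
By Pick's theorem A = I + B/2 − 1, so I = 9 − 4/2 + 1 = 8.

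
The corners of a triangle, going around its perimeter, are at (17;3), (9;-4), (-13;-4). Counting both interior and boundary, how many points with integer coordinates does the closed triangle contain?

Using the shoelace formula, 2A = |(17·(-4) − 9·3) + (9·(-4) − (-13)·(-4)) + ((-13)·3 − 17·(-4))| = 154, so the area is 77.
The number of boundary lattice points is Σ gcd(|Δx|,|Δy|) = gcd(8,7) + gcd(22,0) + gcd(30,7) = 1+22+1 = 24.
Pick's theorem gives I = A − B/2 + 1 = 77 − 24/2 + 1 = 66, so the closed region contains I + B = 66 + 24 = 90 lattice points.

90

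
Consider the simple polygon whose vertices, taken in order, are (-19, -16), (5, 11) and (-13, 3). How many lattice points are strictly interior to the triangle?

Using the shoelace formula, 2A = |((-19)·11 − 5·(-16)) + (5·3 − (-13)·11) + ((-13)·(-16) − (-19)·3)| = 294, so the area is 147.
The number of boundary lattice points is Σ gcd(|Δx|,|Δy|) = gcd(24,27) + gcd(18,8) + gcd(6,19) = 3+2+1 = 6.
By Pick's theorem A = I + B/2 − 1, so I = 147 − 6/2 + 1 = 145.

145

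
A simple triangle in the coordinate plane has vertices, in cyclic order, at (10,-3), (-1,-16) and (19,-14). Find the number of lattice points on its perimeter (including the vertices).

4

Along each edge there are gcd(|Δx|,|Δy|)+1 lattice points, so counting each shared vertex once the boundary has gcd(11,13) + gcd(20,2) + gcd(9,11) = 1+2+1 = 4.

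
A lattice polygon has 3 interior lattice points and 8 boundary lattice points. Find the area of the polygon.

By Pick's theorem, A = I + B/2 − 1 = 3 + 8/2 − 1 = 6.

6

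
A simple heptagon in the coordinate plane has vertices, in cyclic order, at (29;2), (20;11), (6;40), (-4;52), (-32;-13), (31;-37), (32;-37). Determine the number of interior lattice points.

2972

The shoelace formula gives twice the area as |[29·11 − 20·2] + [20·40 − 6·11] + [6·52 − (-4)·40] + [(-4)·(-13) − (-32)·52] + [(-32)·(-37) − 31·(-13)] + [31·(-37) − 32·(-37)] + [32·2 − 29·(-37)]| = 5962, so the area is 2981.
Summing gcd(|Δx|,|Δy|) over the edges gives the boundary count: gcd(9,9) + gcd(14,29) + gcd(10,12) + gcd(28,65) + gcd(63,24) + gcd(1,0) + gcd(3,39) = 9+1+2+1+3+1+3 = 20.
Pick's theorem gives I = A − B/2 + 1 = 2981 − 20/2 + 1 = 2972.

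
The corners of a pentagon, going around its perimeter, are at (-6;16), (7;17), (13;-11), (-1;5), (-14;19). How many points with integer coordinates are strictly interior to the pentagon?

By the shoelace formula, twice the signed area is |((-6)·17 − 7·16) + (7·(-11) − 13·17) + (13·5 − (-1)·(-11)) + ((-1)·19 − (-14)·5) + ((-14)·16 − (-6)·19)| = 517, so the area is 258.5.
Summing gcd(|Δx|,|Δy|) over the edges gives the boundary count: gcd(13,1) + gcd(6,28) + gcd(14,16) + gcd(13,14) + gcd(8,3) = 1+2+2+1+1 = 7.
By Pick's theorem A = I + B/2 − 1, so I = 258.5 − 7/2 + 1 = 256.

256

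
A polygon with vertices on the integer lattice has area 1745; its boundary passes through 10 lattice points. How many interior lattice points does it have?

Pick's theorem A = I + B/2 − 1 rearranges to I = A − B/2 + 1 = 1745 − 10/2 + 1 = 1741.

1741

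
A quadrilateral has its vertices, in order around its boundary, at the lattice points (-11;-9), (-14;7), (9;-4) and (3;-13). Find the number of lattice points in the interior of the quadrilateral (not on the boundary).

240

Using the shoelace formula, 2A = |[(-11)·7 − (-14)·(-9)] + [(-14)·(-4) − 9·7] + [9·(-13) − 3·(-4)] + [3·(-9) − (-11)·(-13)]| = 485, so the area is 242.5.
The number of boundary lattice points is Σ gcd(|Δx|,|Δy|) = gcd(3,16) + gcd(23,11) + gcd(6,9) + gcd(14,4) = 1+1+3+2 = 7.
By Pick's theorem A = I + B/2 − 1, so I = 242.5 − 7/2 + 1 = 240.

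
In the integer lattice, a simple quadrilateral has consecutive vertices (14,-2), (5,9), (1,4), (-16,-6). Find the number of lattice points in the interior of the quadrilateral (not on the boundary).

The shoelace formula gives twice the area as |[14·9 − 5·(-2)] + [5·4 − 1·9] + [1·(-6) − (-16)·4] + [(-16)·(-2) − 14·(-6)]| = 321, so the area is 321/2.
Summing gcd(|Δx|,|Δy|) over the edges gives the boundary count: gcd(9,11) + gcd(4,5) + gcd(17,10) + gcd(30,4) = 1+1+1+2 = 5.
Pick's theorem gives I = A − B/2 + 1 = 321/2 − 5/2 + 1 = 159.

159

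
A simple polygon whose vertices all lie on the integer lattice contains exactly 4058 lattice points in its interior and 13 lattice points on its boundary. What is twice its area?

Pick's theorem states A = I + B/2 − 1, so A = 4058 + 13/2 − 1 = 8127/2.
Hence 2A = 8127.

8127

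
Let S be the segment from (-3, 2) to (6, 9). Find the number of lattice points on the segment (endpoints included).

2

The number of lattice points on a segment between lattice points is gcd(|Δx|,|Δy|) + 1 = gcd(9,7) + 1 = 1 + 1 = 2.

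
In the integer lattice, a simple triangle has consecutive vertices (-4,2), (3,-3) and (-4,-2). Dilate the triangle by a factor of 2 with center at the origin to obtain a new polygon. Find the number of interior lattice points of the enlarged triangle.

51

By the shoelace formula, twice the signed area is |[(-4)·(-3) − 3·2] + [3·(-2) − (-4)·(-3)] + [(-4)·2 − (-4)·(-2)]| = 28, so the area is 14.
Along each edge there are gcd(|Δx|,|Δy|)+1 lattice points, so counting each shared vertex once the boundary has gcd(7,5) + gcd(7,1) + gcd(0,4) = 1+1+4 = 6.
Scaling by 2 multiplies the area by 2² = 4 (so the new area is 56) and multiplies the boundary lattice-point count by 2, giving 12.
By Pick's theorem, the interior count of the dilated polygon is 56 − 12/2 + 1 = 51.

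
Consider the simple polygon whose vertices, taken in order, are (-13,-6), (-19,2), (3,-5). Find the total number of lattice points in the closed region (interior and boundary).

70

Using the shoelace formula, 2A = |[(-13)·2 − (-19)·(-6)] + [(-19)·(-5) − 3·2] + [3·(-6) − (-13)·(-5)]| = 134, so the area is 67.
Along each edge there are gcd(|Δx|,|Δy|)+1 lattice points, so counting each shared vertex once the boundary has gcd(6,8) + gcd(22,7) + gcd(16,1) = 2+1+1 = 4.
Pick's theorem gives I = A − B/2 + 1 = 67 − 4/2 + 1 = 66, so the closed region contains I + B = 66 + 4 = 70 lattice points.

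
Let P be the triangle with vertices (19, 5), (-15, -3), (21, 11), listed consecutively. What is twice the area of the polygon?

188

Using the shoelace formula, 2A = |(19·(-3) − (-15)·5) + ((-15)·11 − 21·(-3)) + (21·5 − 19·11)| = 188, so the area is 94.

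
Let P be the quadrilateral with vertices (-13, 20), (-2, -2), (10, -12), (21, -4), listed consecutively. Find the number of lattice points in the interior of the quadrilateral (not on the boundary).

Using the shoelace formula, 2A = |((-13)·(-2) − (-2)·20) + ((-2)·(-12) − 10·(-2)) + (10·(-4) − 21·(-12)) + (21·20 − (-13)·(-4))| = 690, so the area is 345.
Summing gcd(|Δx|,|Δy|) over the edges gives the boundary count: gcd(11,22) + gcd(12,10) + gcd(11,8) + gcd(34,24) = 11+2+1+2 = 16.
By Pick's theorem A = I + B/2 − 1, so I = 345 − 16/2 + 1 = 338.

338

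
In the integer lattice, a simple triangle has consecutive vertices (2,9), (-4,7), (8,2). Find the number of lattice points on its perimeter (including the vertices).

Along each edge there are gcd(|Δx|,|Δy|)+1 lattice points, so counting each shared vertex once the boundary has gcd(6,2) + gcd(12,5) + gcd(6,7) = 2+1+1 = 4.

4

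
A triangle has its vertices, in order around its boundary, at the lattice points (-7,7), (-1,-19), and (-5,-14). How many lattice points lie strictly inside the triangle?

36

The shoelace formula gives twice the area as |[(-7)·(-19) − (-1)·7] + [(-1)·(-14) − (-5)·(-19)] + [(-5)·7 − (-7)·(-14)]| = 74, so the area is 37.
Summing gcd(|Δx|,|Δy|) over the edges gives the boundary count: gcd(6,26) + gcd(4,5) + gcd(2,21) = 2+1+1 = 4.
Pick's theorem gives I = A − B/2 + 1 = 37 − 4/2 + 1 = 36.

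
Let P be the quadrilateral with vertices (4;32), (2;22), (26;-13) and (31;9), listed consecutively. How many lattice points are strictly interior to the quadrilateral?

508

The shoelace formula gives twice the area as |(4·22 − 2·32) + (2·(-13) − 26·22) + (26·9 − 31·(-13)) + (31·32 − 4·9)| = 1019, so the area is 509.5.
Summing gcd(|Δx|,|Δy|) over the edges gives the boundary count: gcd(2,10) + gcd(24,35) + gcd(5,22) + gcd(27,23) = 2+1+1+1 = 5.
By Pick's theorem A = I + B/2 − 1, so I = 509.5 − 5/2 + 1 = 508.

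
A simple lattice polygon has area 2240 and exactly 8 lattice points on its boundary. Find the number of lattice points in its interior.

2237

Pick's theorem A = I + B/2 − 1 rearranges to I = A − B/2 + 1 = 2240 − 8/2 + 1 = 2237.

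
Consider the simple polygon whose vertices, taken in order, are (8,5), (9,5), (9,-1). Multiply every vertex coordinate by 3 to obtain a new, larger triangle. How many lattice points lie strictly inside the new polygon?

Using the shoelace formula, 2A = |(8·5 − 9·5) + (9·(-1) − 9·5) + (9·5 − 8·(-1))| = 6, so the area is 3.
Along each edge there are gcd(|Δx|,|Δy|)+1 lattice points, so counting each shared vertex once the boundary has gcd(1,0) + gcd(0,6) + gcd(1,6) = 1+6+1 = 8.
Scaling by 3 multiplies the area by 3² = 9 (so the new area is 27) and multiplies the boundary lattice-point count by 3, giving 24.
By Pick's theorem, the interior count of the dilated polygon is 27 − 24/2 + 1 = 16.

16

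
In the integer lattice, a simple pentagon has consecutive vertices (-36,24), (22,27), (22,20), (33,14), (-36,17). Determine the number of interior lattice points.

By the shoelace formula, twice the signed area is |((-36)·27 − 22·24) + (22·20 − 22·27) + (22·14 − 33·20) + (33·17 − (-36)·14) + ((-36)·24 − (-36)·17)| = 1193, so the area is 1193/2.
Summing gcd(|Δx|,|Δy|) over the edges gives the boundary count: gcd(58,3) + gcd(0,7) + gcd(11,6) + gcd(69,3) + gcd(0,7) = 1+7+1+3+7 = 19.
By Pick's theorem A = I + B/2 − 1, so I = 1193/2 − 19/2 + 1 = 588.

588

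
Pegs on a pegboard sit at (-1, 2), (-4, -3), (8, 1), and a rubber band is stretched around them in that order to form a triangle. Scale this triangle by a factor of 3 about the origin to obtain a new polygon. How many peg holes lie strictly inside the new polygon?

The shoelace formula gives twice the area as |((-1)·(-3) − (-4)·2) + ((-4)·1 − 8·(-3)) + (8·2 − (-1)·1)| = 48, so the area is 24.
Along each edge there are gcd(|Δx|,|Δy|)+1 lattice points, so counting each shared vertex once the boundary has gcd(3,5) + gcd(12,4) + gcd(9,1) = 1+4+1 = 6.
Scaling by 3 multiplies the area by 3² = 9 (so the new area is 216) and multiplies the boundary lattice-point count by 3, giving 18.
By Pick's theorem, the interior count of the dilated polygon is 216 − 18/2 + 1 = 208.

208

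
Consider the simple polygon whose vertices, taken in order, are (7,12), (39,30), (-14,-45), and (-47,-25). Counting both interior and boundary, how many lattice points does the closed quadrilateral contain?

The shoelace formula gives twice the area as |[7·30 − 39·12] + [39·(-45) − (-14)·30] + [(-14)·(-25) − (-47)·(-45)] + [(-47)·12 − 7·(-25)]| = 3747, so the area is 1873.5.
Along each edge there are gcd(|Δx|,|Δy|)+1 lattice points, so counting each shared vertex once the boundary has gcd(32,18) + gcd(53,75) + gcd(33,20) + gcd(54,37) = 2+1+1+1 = 5.
Pick's theorem gives I = A − B/2 + 1 = 1873.5 − 5/2 + 1 = 1872, so the closed region contains I + B = 1872 + 5 = 1877 lattice points.

1877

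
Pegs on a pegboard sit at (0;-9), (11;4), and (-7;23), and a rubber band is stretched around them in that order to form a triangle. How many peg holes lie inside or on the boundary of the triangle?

224

Using the shoelace formula, 2A = |[0·4 − 11·(-9)] + [11·23 − (-7)·4] + [(-7)·(-9) − 0·23]| = 443, so the area is 443/2.
The number of boundary lattice points is Σ gcd(|Δx|,|Δy|) = gcd(11,13) + gcd(18,19) + gcd(7,32) = 1+1+1 = 3.
Pick's theorem gives I = A − B/2 + 1 = 443/2 − 3/2 + 1 = 221, so the closed region contains I + B = 221 + 3 = 224 lattice points.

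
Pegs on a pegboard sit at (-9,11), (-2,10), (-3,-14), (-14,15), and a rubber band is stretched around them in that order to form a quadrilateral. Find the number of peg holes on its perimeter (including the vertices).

Along each edge there are gcd(|Δx|,|Δy|)+1 lattice points, so counting each shared vertex once the boundary has gcd(7,1) + gcd(1,24) + gcd(11,29) + gcd(5,4) = 1+1+1+1 = 4.

4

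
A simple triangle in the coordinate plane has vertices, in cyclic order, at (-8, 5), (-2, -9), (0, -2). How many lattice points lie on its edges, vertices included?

Summing gcd(|Δx|,|Δy|) over the edges gives the boundary count: gcd(6,14) + gcd(2,7) + gcd(8,7) = 2+1+1 = 4.

4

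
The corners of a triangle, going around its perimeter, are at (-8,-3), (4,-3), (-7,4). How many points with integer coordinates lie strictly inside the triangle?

Using the shoelace formula, 2A = |[(-8)·(-3) − 4·(-3)] + [4·4 − (-7)·(-3)] + [(-7)·(-3) − (-8)·4]| = 84, so the area is 42.
Summing gcd(|Δx|,|Δy|) over the edges gives the boundary count: gcd(12,0) + gcd(11,7) + gcd(1,7) = 12+1+1 = 14.
Pick's theorem gives I = A − B/2 + 1 = 42 − 14/2 + 1 = 36.

36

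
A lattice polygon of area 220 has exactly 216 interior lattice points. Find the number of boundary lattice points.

10

Pick's theorem gives A = I + B/2 − 1, so B = 2(A − I + 1) = 2(220 − 216 + 1) = 10.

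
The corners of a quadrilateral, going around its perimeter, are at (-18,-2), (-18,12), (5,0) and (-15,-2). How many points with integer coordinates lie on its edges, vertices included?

The number of boundary lattice points is Σ gcd(|Δx|,|Δy|) = gcd(0,14) + gcd(23,12) + gcd(20,2) + gcd(3,0) = 14+1+2+3 = 20.

20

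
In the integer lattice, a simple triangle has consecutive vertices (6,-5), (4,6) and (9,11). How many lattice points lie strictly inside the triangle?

The shoelace formula gives twice the area as |(6·6 − 4·(-5)) + (4·11 − 9·6) + (9·(-5) − 6·11)| = 65, so the area is 32.5.
Along each edge there are gcd(|Δx|,|Δy|)+1 lattice points, so counting each shared vertex once the boundary has gcd(2,11) + gcd(5,5) + gcd(3,16) = 1+5+1 = 7.
Pick's theorem gives I = A − B/2 + 1 = 32.5 − 7/2 + 1 = 30.

30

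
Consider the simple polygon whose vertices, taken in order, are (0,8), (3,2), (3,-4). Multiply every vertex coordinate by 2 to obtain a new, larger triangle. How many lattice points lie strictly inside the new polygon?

25

Using the shoelace formula, 2A = |[0·2 − 3·8] + [3·(-4) − 3·2] + [3·8 − 0·(-4)]| = 18, so the area is 9.
Along each edge there are gcd(|Δx|,|Δy|)+1 lattice points, so counting each shared vertex once the boundary has gcd(3,6) + gcd(0,6) + gcd(3,12) = 3+6+3 = 12.
Scaling by 2 multiplies the area by 2² = 4 (so the new area is 36) and multiplies the boundary lattice-point count by 2, giving 24.
By Pick's theorem, the interior count of the dilated polygon is 36 − 24/2 + 1 = 25.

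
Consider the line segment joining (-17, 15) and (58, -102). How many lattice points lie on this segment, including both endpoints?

4

The number of lattice points on a segment between lattice points is gcd(|Δx|,|Δy|) + 1 = gcd(75,117) + 1 = 3 + 1 = 4.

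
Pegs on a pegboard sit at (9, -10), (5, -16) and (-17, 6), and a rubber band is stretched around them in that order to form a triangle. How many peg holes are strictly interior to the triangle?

98

Using the shoelace formula, 2A = |(9·(-16) − 5·(-10)) + (5·6 − (-17)·(-16)) + ((-17)·(-10) − 9·6)| = 220, so the area is 110.
Along each edge there are gcd(|Δx|,|Δy|)+1 lattice points, so counting each shared vertex once the boundary has gcd(4,6) + gcd(22,22) + gcd(26,16) = 2+22+2 = 26.
By Pick's theorem A = I + B/2 − 1, so I = 110 − 26/2 + 1 = 98.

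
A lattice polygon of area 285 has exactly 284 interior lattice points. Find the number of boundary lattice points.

4

Pick's theorem gives A = I + B/2 − 1, so B = 2(A − I + 1) = 2(285 − 284 + 1) = 4.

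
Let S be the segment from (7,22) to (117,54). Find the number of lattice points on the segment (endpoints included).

3

The number of lattice points on a segment between lattice points is gcd(|Δx|,|Δy|) + 1 = gcd(110,32) + 1 = 2 + 1 = 3.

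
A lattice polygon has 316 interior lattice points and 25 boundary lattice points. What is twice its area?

Pick's theorem states A = I + B/2 − 1, so A = 316 + 25/2 − 1 = 655/2.
Hence 2A = 655.

655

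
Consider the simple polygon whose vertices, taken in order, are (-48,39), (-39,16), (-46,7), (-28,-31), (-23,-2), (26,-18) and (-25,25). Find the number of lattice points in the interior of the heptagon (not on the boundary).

1533

By the shoelace formula, twice the signed area is |[(-48)·16 − (-39)·39] + [(-39)·7 − (-46)·16] + [(-46)·(-31) − (-28)·7] + [(-28)·(-2) − (-23)·(-31)] + [(-23)·(-18) − 26·(-2)] + [26·25 − (-25)·(-18)] + [(-25)·39 − (-48)·25]| = 3072, so the area is 1536.
The number of boundary lattice points is Σ gcd(|Δx|,|Δy|) = gcd(9,23) + gcd(7,9) + gcd(18,38) + gcd(5,29) + gcd(49,16) + gcd(51,43) + gcd(23,14) = 1+1+2+1+1+1+1 = 8.
By Pick's theorem A = I + B/2 − 1, so I = 1536 − 8/2 + 1 = 1533.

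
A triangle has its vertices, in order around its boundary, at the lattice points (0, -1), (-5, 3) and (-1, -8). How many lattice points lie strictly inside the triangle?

19

The shoelace formula gives twice the area as |(0·3 − (-5)·(-1)) + ((-5)·(-8) − (-1)·3) + ((-1)·(-1) − 0·(-8))| = 39, so the area is 19.5.
The number of boundary lattice points is Σ gcd(|Δx|,|Δy|) = gcd(5,4) + gcd(4,11) + gcd(1,7) = 1+1+1 = 3.
Pick's theorem gives I = A − B/2 + 1 = 19.5 − 3/2 + 1 = 19.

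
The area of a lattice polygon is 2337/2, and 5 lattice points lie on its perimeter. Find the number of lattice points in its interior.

1167

Pick's theorem A = I + B/2 − 1 rearranges to I = A − B/2 + 1 = 2337/2 − 5/2 + 1 = 1167.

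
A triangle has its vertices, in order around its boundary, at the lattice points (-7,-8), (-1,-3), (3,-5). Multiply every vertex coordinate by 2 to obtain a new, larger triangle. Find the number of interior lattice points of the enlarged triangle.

By the shoelace formula, twice the signed area is |((-7)·(-3) − (-1)·(-8)) + ((-1)·(-5) − 3·(-3)) + (3·(-8) − (-7)·(-5))| = 32, so the area is 16.
Along each edge there are gcd(|Δx|,|Δy|)+1 lattice points, so counting each shared vertex once the boundary has gcd(6,5) + gcd(4,2) + gcd(10,3) = 1+2+1 = 4.
Scaling by 2 multiplies the area by 2² = 4 (so the new area is 64) and multiplies the boundary lattice-point count by 2, giving 8.
By Pick's theorem, the interior count of the dilated polygon is 64 − 8/2 + 1 = 61.

61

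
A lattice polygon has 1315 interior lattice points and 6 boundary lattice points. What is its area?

Pick's theorem states A = I + B/2 − 1, so A = 1315 + 6/2 − 1 = 1317.

1317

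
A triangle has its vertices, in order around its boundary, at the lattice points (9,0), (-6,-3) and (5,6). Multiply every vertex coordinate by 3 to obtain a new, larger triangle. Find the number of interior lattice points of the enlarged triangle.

451

The shoelace formula gives twice the area as |[9·(-3) − (-6)·0] + [(-6)·6 − 5·(-3)] + [5·0 − 9·6]| = 102, so the area is 51.
Summing gcd(|Δx|,|Δy|) over the edges gives the boundary count: gcd(15,3) + gcd(11,9) + gcd(4,6) = 3+1+2 = 6.
Scaling by 3 multiplies the area by 3² = 9 (so the new area is 459) and multiplies the boundary lattice-point count by 3, giving 18.
By Pick's theorem, the interior count of the dilated polygon is 459 − 18/2 + 1 = 451.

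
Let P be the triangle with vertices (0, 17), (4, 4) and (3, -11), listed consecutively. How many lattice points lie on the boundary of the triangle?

3

Along each edge there are gcd(|Δx|,|Δy|)+1 lattice points, so counting each shared vertex once the boundary has gcd(4,13) + gcd(1,15) + gcd(3,28) = 1+1+1 = 3.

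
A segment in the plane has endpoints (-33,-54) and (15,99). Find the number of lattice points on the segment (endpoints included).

4

The number of lattice points on a segment between lattice points is gcd(|Δx|,|Δy|) + 1 = gcd(48,153) + 1 = 3 + 1 = 4.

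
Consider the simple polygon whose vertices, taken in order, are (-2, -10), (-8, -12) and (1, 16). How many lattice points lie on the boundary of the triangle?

4

Summing gcd(|Δx|,|Δy|) over the edges gives the boundary count: gcd(6,2) + gcd(9,28) + gcd(3,26) = 2+1+1 = 4.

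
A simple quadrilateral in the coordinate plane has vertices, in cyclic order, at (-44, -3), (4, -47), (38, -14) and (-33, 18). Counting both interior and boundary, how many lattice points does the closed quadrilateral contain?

2466

Using the shoelace formula, 2A = |[(-44)·(-47) − 4·(-3)] + [4·(-14) − 38·(-47)] + [38·18 − (-33)·(-14)] + [(-33)·(-3) − (-44)·18]| = 4923, so the area is 4923/2.
Summing gcd(|Δx|,|Δy|) over the edges gives the boundary count: gcd(48,44) + gcd(34,33) + gcd(71,32) + gcd(11,21) = 4+1+1+1 = 7.
Pick's theorem gives I = A − B/2 + 1 = 4923/2 − 7/2 + 1 = 2459, so the closed region contains I + B = 2459 + 7 = 2466 lattice points.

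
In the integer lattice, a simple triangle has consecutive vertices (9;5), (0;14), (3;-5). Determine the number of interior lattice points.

Using the shoelace formula, 2A = |(9·14 − 0·5) + (0·(-5) − 3·14) + (3·5 − 9·(-5))| = 144, so the area is 72.
The number of boundary lattice points is Σ gcd(|Δx|,|Δy|) = gcd(9,9) + gcd(3,19) + gcd(6,10) = 9+1+2 = 12.
By Pick's theorem A = I + B/2 − 1, so I = 72 − 12/2 + 1 = 67.

67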